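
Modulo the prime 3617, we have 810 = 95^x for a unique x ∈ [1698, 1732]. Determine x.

Compute 95^1698 mod 3617 = 1282, then multiply by 95 repeatedly:
  95^1698=1282  95^1699=2429  95^1700=2884  95^1701=2705  95^1702=168
  95^1703=1492  95^1704=677  95^1705=2826  95^1706=812  95^1707=1183
  95^1708=258  95^1709=2808  95^1710=2719  95^1711=1498  95^1712=1247
  95^1713=2721  95^1714=1688  95^1715=1212  95^1716=3013  95^1717=492
  95^1718=3336  95^1719=2241  95^1720=3109  95^1721=2378  95^1722=1656
  95^1723=1789  95^1724=3573  95^1725=3054  95^1726=770  95^1727=810
Found 810 at exponent 1727.

1727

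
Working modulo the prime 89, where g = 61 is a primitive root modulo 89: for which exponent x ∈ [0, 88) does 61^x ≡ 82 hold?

Baby-step giant-step with m = ceil(sqrt(88)) = 10.
Baby table (61^j mod 89 for j=0..9):
  0:1  1:61  2:72  3:31  4:22  5:7  6:71  7:59
  8:39  9:65
Giant step factor: 61^(-10) ≡ 20 (mod 89).
Scan 82·20^i mod 89 for i = 0, 1, …:
  i=0: 82   i=1: 38   i=2: 48   i=3: 70
  i=4: 65
Match at i=4, j=9: x = 4·10 + 9 = 49.

49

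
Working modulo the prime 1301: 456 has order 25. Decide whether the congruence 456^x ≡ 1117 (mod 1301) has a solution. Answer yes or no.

no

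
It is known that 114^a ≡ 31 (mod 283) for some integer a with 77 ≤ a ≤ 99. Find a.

85

Compute 114^77 mod 283 = 37, then multiply by 114 repeatedly:
  114^77=37  114^78=256  114^79=35  114^80=28  114^81=79
  114^82=233  114^83=243  114^84=251  114^85=31
Found 31 at exponent 85.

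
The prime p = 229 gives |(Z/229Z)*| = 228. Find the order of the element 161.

19

The order of 161 must divide p − 1 = 228 = 2^2 · 3 · 19.
Divisors: 1, 2, 3, 4, 6, 12, 19, 38, 57, 76, 114, 228.
Check each in increasing order: 161^1 ≡ 161;  161^2 ≡ 44;  161^3 ≡ 214;  161^4 ≡ 104;  161^6 ≡ 225;  161^12 ≡ 16;  161^19 ≡ 1.
Smallest exponent giving 1 is 19.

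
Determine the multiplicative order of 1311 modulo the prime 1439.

The order of 1311 must divide p − 1 = 1438 = 2 · 719.
Divisors: 1, 2, 719, 1438.
Check each in increasing order: 1311^1 ≡ 1311;  1311^2 ≡ 555;  1311^719 ≡ 1438;  1311^1438 ≡ 1.
Smallest exponent giving 1 is 1438.

1438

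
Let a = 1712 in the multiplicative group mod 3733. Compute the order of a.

1244

The order of 1712 must divide p − 1 = 3732 = 2^2 · 3 · 311.
Divisors: 1, 2, 3, 4, 6, 12, 311, 622, 933, 1244, 1866, 3732.
Check each in increasing order: 1712^1 ≡ 1712;  1712^2 ≡ 539;  1712^3 ≡ 717;  1712^4 ≡ 3080;  1712^6 ≡ 2668;  1712^12 ≡ 3126;  1712^311 ≡ 851;  1712^622 ≡ 3732;  1712^933 ≡ 2882;  1712^1244 ≡ 1.
Smallest exponent giving 1 is 1244.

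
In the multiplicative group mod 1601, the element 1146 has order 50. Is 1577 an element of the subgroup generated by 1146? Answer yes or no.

no

1577 ∈ ⟨1146⟩ iff 1577^50 ≡ 1 (mod 1601), since |⟨1146⟩| = 50.
1577^50 mod 1601 = 1492.
Since 1492 ≠ 1, 1577 does not lie in the subgroup.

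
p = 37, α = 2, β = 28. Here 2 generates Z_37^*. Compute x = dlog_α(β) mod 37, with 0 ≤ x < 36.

Successive powers of 2 modulo 37:
  2^0=1  2^1=2  2^2=4  2^3=8  2^4=16  2^5=32
  2^6=27  2^7=17  2^8=34  2^9=31  2^10=25  2^11=13
  2^12=26  2^13=15  2^14=30  2^15=23  2^16=9  2^17=18
  2^18=36  2^19=35  2^20=33  2^21=29  2^22=21  2^23=5
  2^24=10  2^25=20  2^26=3  2^27=6  2^28=12  2^29=24
  2^30=11  2^31=22  2^32=7  2^33=14  2^34=28
So 2^34 ≡ 28 (mod 37), giving x = 34.

34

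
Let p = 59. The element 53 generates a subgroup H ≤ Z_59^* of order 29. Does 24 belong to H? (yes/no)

24 ∈ ⟨53⟩ iff 24^29 ≡ 1 (mod 59), since |⟨53⟩| = 29.
24^29 mod 59 = 58.
Since 58 ≠ 1, 24 does not lie in the subgroup.

no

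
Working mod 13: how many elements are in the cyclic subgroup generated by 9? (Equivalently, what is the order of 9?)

3

The order of 9 must divide p − 1 = 12 = 2^2 · 3.
Divisors: 1, 2, 3, 4, 6, 12.
Check each in increasing order: 9^1 ≡ 9;  9^2 ≡ 3;  9^3 ≡ 1.
Smallest exponent giving 1 is 3.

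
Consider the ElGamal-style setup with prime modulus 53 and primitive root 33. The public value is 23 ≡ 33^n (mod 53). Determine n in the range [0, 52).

Successive powers of 33 modulo 53:
  33^0=1  33^1=33  33^2=29  33^3=3  33^4=46  33^5=34
  33^6=9  33^7=32  33^8=49  33^9=27  33^10=43  33^11=41
  33^12=28  33^13=23
So 33^13 ≡ 23 (mod 53), giving n = 13.

13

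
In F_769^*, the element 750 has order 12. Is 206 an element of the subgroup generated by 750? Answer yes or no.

no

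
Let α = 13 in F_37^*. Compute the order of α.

The order of 13 must divide p − 1 = 36 = 2^2 · 3^2.
Divisors: 1, 2, 3, 4, 6, 9, 12, 18, 36.
Check each in increasing order: 13^1 ≡ 13;  13^2 ≡ 21;  13^3 ≡ 14;  13^4 ≡ 34;  13^6 ≡ 11;  13^9 ≡ 6;  13^12 ≡ 10;  13^18 ≡ 36;  13^36 ≡ 1.
Smallest exponent giving 1 is 36.

36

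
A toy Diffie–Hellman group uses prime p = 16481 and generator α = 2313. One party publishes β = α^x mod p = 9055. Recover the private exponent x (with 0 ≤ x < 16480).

3713

Baby-step giant-step with m = ceil(sqrt(16480)) = 129.
Baby table (2313^j mod 16481 for j=0..128):
  0:1  1:2313  2:10125  3:16105  4:3805  5:111  6:9528  7:3167
  8:7707  9:10330  10:12321  11:2824  12:5436  13:14946  14:9441  15:16189
  16:325  17:10080  18:10906  19:9648  20:550  21:3113  22:14653  23:7453
  24:16144  25:11607  26:15923  27:11345  28:3233  29:12036  30:2859  31:3986
  32:6739  33:12762  34:1035  35:4210  36:13940  37:6384  38:15697  39:15999
  40:5842  41:14607  42:16422  43:11862  44:12422  45:5703  46:6239  47:9932
  48:14683  49:10919  50:6755  51:327  52:14706  53:14675  54:8896  55:8160
  56:3335  57:747  58:13787  59:15077  60:15786  61:7603  62:512  63:14105
  64:8966  65:5260  66:3402  67:7389  68:16441  69:6366  70:7025  71:15040
  72:12610  73:12041  74:14424  75:5168  76:4859  77:15306  78:1590  79:2407
  80:13294  81:11957  82:1423  83:11680  84:3481  85:8825  86:8747  87:9624
  88:10962  89:7328  90:7196  91:15019  92:13480  93:13669  94:5839  95:7668
  96:2528  97:12990  98:1007  99:5370  100:10617  101:431  102:8043  103:12891
  104:2754  105:8336  106:14879  107:2799  108:13535  109:9036  110:2360  111:3469
  112:14031  113:2614  114:14136  115:14745  116:5996  117:8227  118:9977  119:3401
  120:5076  121:6316  122:6742  123:3220  124:14929  125:3082  126:8874  127:6717
  128:11319
Giant step factor: 2313^(-129) ≡ 1990 (mod 16481).
Scan 9055·1990^i mod 16481 for i = 0, 1, …:
  i=0: 9055   i=1: 5717   i=2: 4940   i=3: 7924
  i=4: 12924   i=5: 8400   i=6: 4266   i=7: 1625
  i=8: 3474   i=9: 7721     …   i=27: 14154
  i=28: 431
Match at i=28, j=101: x = 28·129 + 101 = 3713.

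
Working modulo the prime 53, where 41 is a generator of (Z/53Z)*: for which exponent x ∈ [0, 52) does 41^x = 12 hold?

27

Baby-step giant-step with m = ceil(sqrt(52)) = 8.
Baby table (41^j mod 53 for j=0..7):
  0:1  1:41  2:38  3:21  4:13  5:3  6:17  7:8
Giant step factor: 41^(-8) ≡ 16 (mod 53).
Scan 12·16^i mod 53 for i = 0, 1, …:
  i=0: 12   i=1: 33   i=2: 51   i=3: 21
Match at i=3, j=3: x = 3·8 + 3 = 27.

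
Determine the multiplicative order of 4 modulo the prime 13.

The order of 4 must divide p − 1 = 12 = 2^2 · 3.
Divisors: 1, 2, 3, 4, 6, 12.
Check each in increasing order: 4^1 ≡ 4;  4^2 ≡ 3;  4^3 ≡ 12;  4^4 ≡ 9;  4^6 ≡ 1.
Smallest exponent giving 1 is 6.

6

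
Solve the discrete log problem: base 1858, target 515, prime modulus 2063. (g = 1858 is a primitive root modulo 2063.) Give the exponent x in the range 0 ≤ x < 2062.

1567

Baby-step giant-step with m = ceil(sqrt(2062)) = 46.
Baby table (1858^j mod 2063 for j=0..45):
  0:1  1:1858  2:765  3:2026  4:1396  5:577  6:1369  7:1986
  8:1344  9:922  10:786  11:1847  12:957  13:1863  14:1803  15:1725
  16:1211  17:1368  18:128  19:579  20:959  21:1453  22:1270  23:1651
  24:1940  25:459  26:803  27:425  28:1584  29:1234  30:779  31:1219
  32:1791  33:59  34:283  35:1812  36:1943  37:1907  38:1035  39:314
  40:1646  41:902  42:760  43:988  44:1697  45:762
Giant step factor: 1858^(-46) ≡ 232 (mod 2063).
Scan 515·232^i mod 2063 for i = 0, 1, …:
  i=0: 515   i=1: 1889   i=2: 892   i=3: 644
  i=4: 872   i=5: 130   i=6: 1278   i=7: 1487
  i=8: 463   i=9: 140     …   i=33: 1307
  i=34: 2026
Match at i=34, j=3: x = 34·46 + 3 = 1567.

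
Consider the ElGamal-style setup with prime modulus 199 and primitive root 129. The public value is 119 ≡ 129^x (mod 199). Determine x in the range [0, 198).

Successive powers of 129 modulo 199:
  129^0=1  129^1=129  129^2=124  129^3=76  129^4=53  129^5=71
  129^6=5  129^7=48  129^8=23  129^9=181  129^10=66  129^11=156
  129^12=25  129^13=41  129^14=115  129^15=109  129^16=131  129^17=183
  129^18=125  129^19=6  129^20=177  129^21=147  129^22=58  129^23=119
So 129^23 ≡ 119 (mod 199), giving x = 23.

23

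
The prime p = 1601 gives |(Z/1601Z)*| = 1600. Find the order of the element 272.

The order of 272 must divide p − 1 = 1600 = 2^6 · 5^2.
Divisors: 1, 2, 4, 5, 8, 10, 16, 20, 25, 32, 40, 50, 64, 80, 100, 160, 200, 320, 400, 800, 1600.
Check each in increasing order: 272^1 ≡ 272;  272^2 ≡ 338;  272^4 ≡ 573;  272^5 ≡ 559;  272^8 ≡ 124;  272^10 ≡ 286;  272^16 ≡ 967;  272^20 ≡ 145;  272^25 ≡ 1005;  272^32 ≡ 105;  272^40 ≡ 212;  272^50 ≡ 1395;  272^64 ≡ 1419;  272^80 ≡ 116;  272^100 ≡ 810;  272^160 ≡ 648;  272^200 ≡ 1291;  272^320 ≡ 442;  272^400 ≡ 40;  272^800 ≡ 1600;  272^1600 ≡ 1.
Smallest exponent giving 1 is 1600.

1600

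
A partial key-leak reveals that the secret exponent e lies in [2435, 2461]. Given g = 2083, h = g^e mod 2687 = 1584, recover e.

Compute 2083^2435 mod 2687 = 1149, then multiply by 2083 repeatedly:
  2083^2435=1149  2083^2436=1937  2083^2437=1584
Found 1584 at exponent 2437.

2437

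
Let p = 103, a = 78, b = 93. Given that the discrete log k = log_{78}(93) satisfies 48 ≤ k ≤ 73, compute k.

Compute 78^48 mod 103 = 93, then multiply by 78 repeatedly:
  78^48=93
Found 93 at exponent 48.

48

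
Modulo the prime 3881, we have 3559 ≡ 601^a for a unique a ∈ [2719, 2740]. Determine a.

Compute 601^2719 mod 3881 = 334, then multiply by 601 repeatedly:
  601^2719=334  601^2720=2803  601^2721=249  601^2722=2171  601^2723=755
  601^2724=3559
Found 3559 at exponent 2724.

2724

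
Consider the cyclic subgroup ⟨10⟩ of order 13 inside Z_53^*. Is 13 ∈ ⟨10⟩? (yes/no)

yes

⟨10⟩ has order 13; its elements mod 53 are {1, 10, 13, 15, 16, 24, 28, 36, 42, 44, 46, 47, 49}.
13 is in this set.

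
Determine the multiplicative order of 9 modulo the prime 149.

74

The order of 9 must divide p − 1 = 148 = 2^2 · 37.
Divisors: 1, 2, 4, 37, 74, 148.
Check each in increasing order: 9^1 ≡ 9;  9^2 ≡ 81;  9^4 ≡ 5;  9^37 ≡ 148;  9^74 ≡ 1.
Smallest exponent giving 1 is 74.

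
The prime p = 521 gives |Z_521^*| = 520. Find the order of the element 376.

The order of 376 must divide p − 1 = 520 = 2^3 · 5 · 13.
Divisors: 1, 2, 4, 5, 8, 10, 13, 20, 26, 40, 52, 65, 104, 130, 260, 520.
Check each in increasing order: 376^1 ≡ 376;  376^2 ≡ 185;  376^4 ≡ 360;  376^5 ≡ 421;  376^8 ≡ 392;  376^10 ≡ 101;  376^13 ≡ 396;  376^20 ≡ 302;  376^26 ≡ 516;  376^40 ≡ 29;  376^52 ≡ 25;  376^65 ≡ 1.
Smallest exponent giving 1 is 65.

65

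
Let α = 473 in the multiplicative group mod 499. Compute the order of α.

166

The order of 473 must divide p − 1 = 498 = 2 · 3 · 83.
Divisors: 1, 2, 3, 6, 83, 166, 249, 498.
Check each in increasing order: 473^1 ≡ 473;  473^2 ≡ 177;  473^3 ≡ 388;  473^6 ≡ 345;  473^83 ≡ 498;  473^166 ≡ 1.
Smallest exponent giving 1 is 166.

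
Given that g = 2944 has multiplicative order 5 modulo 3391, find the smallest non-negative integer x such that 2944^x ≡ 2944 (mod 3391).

Successive powers of 2944 modulo 3391:
  2944^0=1  2944^1=2944
So 2944^1 ≡ 2944 (mod 3391), giving x = 1.

1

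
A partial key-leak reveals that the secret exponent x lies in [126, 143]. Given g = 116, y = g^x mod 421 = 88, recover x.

137

Compute 116^126 mod 421 = 67, then multiply by 116 repeatedly:
  116^126=67  116^127=194  116^128=191  116^129=264  116^130=312
  116^131=407  116^132=60  116^133=224  116^134=303  116^135=205
  116^136=204  116^137=88
Found 88 at exponent 137.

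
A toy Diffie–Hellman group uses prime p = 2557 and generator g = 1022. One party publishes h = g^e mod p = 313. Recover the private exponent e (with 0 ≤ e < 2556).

Baby-step giant-step with m = ceil(sqrt(2556)) = 51.
Baby table (1022^j mod 2557 for j=0..50):
  0:1  1:1022  2:1228  3:2086  4:1911  5:2051  6:1939  7:2540
  8:525  9:2137  10:336  11:754  12:931  13:278  14:289  15:1303
  16:2026  17:1959  18:2524  19:2072  20:388  21:201  22:862  23:1356
  24:2495  25:561  26:574  27:1075  28:1697  29:688  30:2518  31:1054
  32:691  33:470  34:2181  35:1835  36:1089  37:663  38:2538  39:1038
  40:2238  41:1278  42:2046  43:1943  44:1514  45:323  46:253  47:309
  48:1287  49:1016  50:210
Giant step factor: 1022^(-51) ≡ 1659 (mod 2557).
Scan 313·1659^i mod 2557 for i = 0, 1, …:
  i=0: 313   i=1: 196   i=2: 425   i=3: 1900
  i=4: 1876   i=5: 415   i=6: 652   i=7: 57
  i=8: 2511   i=9: 396     …   i=22: 1129
  i=23: 1287
Match at i=23, j=48: e = 23·51 + 48 = 1221.

1221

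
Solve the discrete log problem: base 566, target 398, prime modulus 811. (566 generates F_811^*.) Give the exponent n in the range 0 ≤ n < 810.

Baby-step giant-step with m = ceil(sqrt(810)) = 29.
Baby table (566^j mod 811 for j=0..28):
  0:1  1:566  2:11  3:549  4:121  5:362  6:520  7:738
  8:43  9:8  10:473  11:88  12:337  13:157  14:463  15:105
  16:227  17:344  18:64  19:540  20:704  21:263  22:445  23:460
  24:29  25:194  26:319  27:512  28:265
Giant step factor: 566^(-29) ≡ 18 (mod 811).
Scan 398·18^i mod 811 for i = 0, 1, …:
  i=0: 398   i=1: 676   i=2: 3   i=3: 54
  i=4: 161   i=5: 465   i=6: 260   i=7: 625
  i=8: 707   i=9: 561     …   i=23: 330
  i=24: 263
Match at i=24, j=21: n = 24·29 + 21 = 717.

717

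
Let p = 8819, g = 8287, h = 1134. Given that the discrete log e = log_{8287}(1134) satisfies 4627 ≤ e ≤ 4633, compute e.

4633

Compute 8287^4627 mod 8819 = 6180, then multiply by 8287 repeatedly:
  8287^4627=6180  8287^4628=1727  8287^4629=7231  8287^4630=7011  8287^4631=585
  8287^4632=6264  8287^4633=1134
Found 1134 at exponent 4633.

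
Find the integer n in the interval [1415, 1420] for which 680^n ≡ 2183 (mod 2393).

1419

Compute 680^1415 mod 2393 = 927, then multiply by 680 repeatedly:
  680^1415=927  680^1416=1001  680^1417=1068  680^1418=1161  680^1419=2183
Found 2183 at exponent 1419.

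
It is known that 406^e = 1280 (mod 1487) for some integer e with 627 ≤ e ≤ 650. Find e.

641

Compute 406^627 mod 1487 = 599, then multiply by 406 repeatedly:
  406^627=599  406^628=813  406^629=1451  406^630=254  406^631=521
  406^632=372  406^633=845  406^634=1060  406^635=617  406^636=686
  406^637=447  406^638=68  406^639=842  406^640=1329  406^641=1280
Found 1280 at exponent 641.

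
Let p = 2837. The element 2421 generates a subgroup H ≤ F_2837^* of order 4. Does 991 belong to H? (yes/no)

no

⟨2421⟩ has order 4; its elements mod 2837 are {1, 416, 2421, 2836}.
991 is not in this set.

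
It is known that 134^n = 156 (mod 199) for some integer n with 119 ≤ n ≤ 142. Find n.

Compute 134^119 mod 199 = 38, then multiply by 134 repeatedly:
  134^119=38  134^120=117  134^121=156
Found 156 at exponent 121.

121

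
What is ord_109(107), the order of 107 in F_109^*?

36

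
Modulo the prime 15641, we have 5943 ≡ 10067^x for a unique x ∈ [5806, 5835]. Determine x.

5819

Compute 10067^5806 mod 15641 = 42, then multiply by 10067 repeatedly:
  10067^5806=42  10067^5807=507  10067^5808=5003  10067^5809=1181  10067^5810=1967
  10067^5811=283  10067^5812=2299  10067^5813=10994  10067^5814=882  10067^5815=10647
  10067^5816=11217  10067^5817=9160  10067^5818=10025  10067^5819=5943
Found 5943 at exponent 5819.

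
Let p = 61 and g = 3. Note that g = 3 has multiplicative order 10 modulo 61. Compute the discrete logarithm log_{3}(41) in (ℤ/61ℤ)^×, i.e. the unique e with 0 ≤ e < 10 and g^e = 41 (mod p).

Successive powers of 3 modulo 61:
  3^0=1  3^1=3  3^2=9  3^3=27  3^4=20  3^5=60
  3^6=58  3^7=52  3^8=34  3^9=41
So 3^9 ≡ 41 (mod 61), giving e = 9.

9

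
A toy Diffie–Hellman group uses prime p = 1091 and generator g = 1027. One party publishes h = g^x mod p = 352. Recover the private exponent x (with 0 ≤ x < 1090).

323

Baby-step giant-step with m = ceil(sqrt(1090)) = 34.
Baby table (1027^j mod 1091 for j=0..33):
  0:1  1:1027  2:823  3:787  4:909  5:738  6:772  7:778
  8:394  9:968  10:235  11:234  12:298  13:566  14:870  15:1052
  16:314  17:633  18:946  19:552  20:675  21:440  22:206  23:999
  24:433  25:654  26:693  27:379  28:837  29:982  30:430  31:846
  32:406  33:200
Giant step factor: 1027^(-34) ≡ 751 (mod 1091).
Scan 352·751^i mod 1091 for i = 0, 1, …:
  i=0: 352   i=1: 330   i=2: 173   i=3: 94
  i=4: 770   i=5: 40   i=6: 583   i=7: 342
  i=8: 457   i=9: 633
Match at i=9, j=17: x = 9·34 + 17 = 323.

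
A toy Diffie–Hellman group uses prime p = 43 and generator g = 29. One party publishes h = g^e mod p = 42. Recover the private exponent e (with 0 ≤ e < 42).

21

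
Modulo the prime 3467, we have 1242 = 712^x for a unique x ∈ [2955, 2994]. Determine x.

Compute 712^2955 mod 3467 = 1242, then multiply by 712 repeatedly:
  712^2955=1242
Found 1242 at exponent 2955.

2955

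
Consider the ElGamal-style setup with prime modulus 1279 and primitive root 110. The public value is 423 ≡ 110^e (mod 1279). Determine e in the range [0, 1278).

Baby-step giant-step with m = ceil(sqrt(1278)) = 36.
Baby table (110^j mod 1279 for j=0..35):
  0:1  1:110  2:589  3:840  4:312  5:1066  6:871  7:1164
  8:140  9:52  10:604  11:1211  12:194  13:876  14:435  15:527
  16:415  17:885  18:146  19:712  20:301  21:1135  22:787  23:877
  24:545  25:1116  26:1255  27:1197  28:1212  29:304  30:186  31:1275
  32:839  33:202  34:477  35:31
Giant step factor: 110^(-36) ≡ 638 (mod 1279).
Scan 423·638^i mod 1279 for i = 0, 1, …:
  i=0: 423   i=1: 5   i=2: 632   i=3: 331
  i=4: 143   i=5: 425   i=6: 2   i=7: 1276
  i=8: 644   i=9: 313     …   i=32: 460
  i=33: 589
Match at i=33, j=2: e = 33·36 + 2 = 1190.

1190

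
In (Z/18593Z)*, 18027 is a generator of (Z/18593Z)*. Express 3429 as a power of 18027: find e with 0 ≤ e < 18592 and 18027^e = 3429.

Baby-step giant-step with m = ceil(sqrt(18592)) = 137.
Baby table (18027^j mod 18593 for j=0..136):
  0:1  1:18027  2:4275  3:16033  4:17299  5:7277  6:8864  7:3086
  8:1066  9:10213  10:1865  11:4211  12:15071  13:4001  14:3780  15:17308
  16:2183  17:10153  18:17232  19:8013  20:1334  21:7269  22:13392  23:6072
  24:2953  25:1972  26:18021  27:7671  28:8976  29:14066  30:15041  31:2388
  32:5681  33:1143  34:3817  35:14959  36:11614  37:8398  38:6540  39:16960
  40:13221  41:9893  42:15648  43:12093  44:16179  45:9035  46:17858  47:6964
  48:92  49:3707  50:2847  51:6189  52:11103  53:136  54:15989  55:5017
  56:5107  57:9946  58:4243  59:15552  60:10650  61:14825  62:13086  63:11931
  64:14906  65:4426  66:4939  67:12069  68:11170  69:17993  70:4926  71:834
  72:11374  73:14087  74:3155  75:17791  76:7700  77:11155  78:7890  79:15173
  80:2048  81:12191  82:16490  83:346  84:8687  85:10303  86:6704  87:17101
  88:7787  89:17692  90:7955  91:15569  92:1028  93:13128  94:6752  95:8526
  96:8464  97:6370  98:1622  99:11598  100:17454  101:12512  102:2141  103:15332
  104:5019  105:3975  106:18496  107:17716  108:12964  109:6611  110:13960  111:665
  112:14063  113:16739  114:8156  115:13361  116:5025  117:579  118:6960  119:2356
  120:5200  121:13087  122:11365  123:588  124:1866  125:3645  126:753  127:1441
  128:2486  129:5992  130:11047  131:13239  132:18298  133:18226  134:3199  135:11480
  136:9870
Giant step factor: 18027^(-137) ≡ 14702 (mod 18593).
Scan 3429·14702^i mod 18593 for i = 0, 1, …:
  i=0: 3429   i=1: 7535   i=2: 2476   i=3: 15651
  i=4: 12627   i=5: 9642   i=6: 3652   i=7: 13713
  i=8: 4627   i=9: 12960     …   i=130: 7615
  i=131: 7277
Match at i=131, j=5: e = 131·137 + 5 = 17952.

17952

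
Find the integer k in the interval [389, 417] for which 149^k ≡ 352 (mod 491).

417

Compute 149^389 mod 491 = 423, then multiply by 149 repeatedly:
  149^389=423  149^390=179  149^391=157  149^392=316  149^393=439
  149^394=108  149^395=380  149^396=155  149^397=18  149^398=227
  149^399=435  149^400=3  149^401=447  149^402=318  149^403=246
  149^404=320  149^405=53  149^406=41  149^407=217  149^408=418
  149^409=416  149^410=118  149^411=397  149^412=233  149^413=347
  149^414=148  149^415=448  149^416=467  149^417=352
Found 352 at exponent 417.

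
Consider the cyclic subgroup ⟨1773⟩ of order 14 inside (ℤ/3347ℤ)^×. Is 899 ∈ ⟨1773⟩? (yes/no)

yes

⟨1773⟩ has order 14; its elements mod 3347 are {1, 185, 696, 755, 899, 1035, 1574, 1773, 2312, 2448, 2592, 2651, 3162, 3346}.
899 is in this set.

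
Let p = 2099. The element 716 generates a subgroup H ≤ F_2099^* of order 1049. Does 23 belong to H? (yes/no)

23 ∈ ⟨716⟩ iff 23^1049 ≡ 1 (mod 2099), since |⟨716⟩| = 1049.
23^1049 mod 2099 = 2098.
Since 2098 ≠ 1, 23 does not lie in the subgroup.

no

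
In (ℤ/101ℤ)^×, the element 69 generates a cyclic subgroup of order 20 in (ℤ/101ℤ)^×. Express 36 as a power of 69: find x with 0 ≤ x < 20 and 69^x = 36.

8

Successive powers of 69 modulo 101:
  69^0=1  69^1=69  69^2=14  69^3=57  69^4=95  69^5=91
  69^6=17  69^7=62  69^8=36
So 69^8 ≡ 36 (mod 101), giving x = 8.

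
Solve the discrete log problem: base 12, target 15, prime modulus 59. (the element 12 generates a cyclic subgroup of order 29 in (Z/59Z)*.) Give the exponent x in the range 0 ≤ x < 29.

Successive powers of 12 modulo 59:
  12^0=1  12^1=12  12^2=26  12^3=17  12^4=27  12^5=29
  12^6=53  12^7=46  12^8=21  12^9=16  12^10=15
So 12^10 ≡ 15 (mod 59), giving x = 10.

10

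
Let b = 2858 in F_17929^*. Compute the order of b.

17928

The order of 2858 must divide p − 1 = 17928 = 2^3 · 3^3 · 83.
Divisors: 1, 2, 3, 4, 6, 8, 9, 12, 18, 24, 27, 36, 54, 72, 83, 108, 166, 216, 249, 332, 498, 664, 747, 996, 1494, 1992, 2241, 2988, 4482, 5976, 8964, 17928.
Check each in increasing order: 2858^1 ≡ 2858;  2858^2 ≡ 10469;  2858^3 ≡ 14830;  2858^4 ≡ 17913;  2858^6 ≡ 11786;  2858^8 ≡ 256;  2858^9 ≡ 14488;  2858^12 ≡ 13833;  2858^18 ≡ 7341;  2858^24 ≡ 13601;  2858^27 ≡ 1580;  2858^36 ≡ 13636;  2858^54 ≡ 4269;  2858^72 ≡ 16766;  2858^83 ≡ 14803;  2858^108 ≡ 8497;  2858^166 ≡ 571;  2858^216 ≡ 16855;  2858^249 ≡ 7954;  2858^332 ≡ 3319;  2858^498 ≡ 12604;  2858^664 ≡ 7355;  2858^747 ≡ 11177;  2858^996 ≡ 9876;  2858^1494 ≡ 13986;  2858^1992 ≡ 1616;  2858^2241 ≡ 16500;  2858^2988 ≡ 2806;  2858^4482 ≡ 16064;  2858^5976 ≡ 2805;  2858^8964 ≡ 17928;  2858^17928 ≡ 1.
Smallest exponent giving 1 is 17928.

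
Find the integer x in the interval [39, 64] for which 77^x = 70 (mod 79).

59

Compute 77^39 mod 79 = 78, then multiply by 77 repeatedly:
  77^39=78  77^40=2  77^41=75  77^42=8  77^43=63
  77^44=32  77^45=15  77^46=49  77^47=60  77^48=38
  77^49=3  77^50=73  77^51=12  77^52=55  77^53=48
  77^54=62  77^55=34  77^56=11  77^57=57  77^58=44
  77^59=70
Found 70 at exponent 59.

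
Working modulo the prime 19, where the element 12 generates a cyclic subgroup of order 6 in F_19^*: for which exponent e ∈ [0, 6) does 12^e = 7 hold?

4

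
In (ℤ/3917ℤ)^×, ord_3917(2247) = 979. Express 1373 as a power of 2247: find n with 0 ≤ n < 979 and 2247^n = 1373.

384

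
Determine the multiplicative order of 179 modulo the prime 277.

The order of 179 must divide p − 1 = 276 = 2^2 · 3 · 23.
Divisors: 1, 2, 3, 4, 6, 12, 23, 46, 69, 92, 138, 276.
Check each in increasing order: 179^1 ≡ 179;  179^2 ≡ 186;  179^3 ≡ 54;  179^4 ≡ 248;  179^6 ≡ 146;  179^12 ≡ 264;  179^23 ≡ 182;  179^46 ≡ 161;  179^69 ≡ 217;  179^92 ≡ 160;  179^138 ≡ 276;  179^276 ≡ 1.
Smallest exponent giving 1 is 276.

276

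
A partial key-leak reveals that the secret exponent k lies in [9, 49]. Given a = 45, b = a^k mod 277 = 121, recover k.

22

Compute 45^9 mod 277 = 42, then multiply by 45 repeatedly:
  45^9=42  45^10=228  45^11=11  45^12=218  45^13=115
  45^14=189  45^15=195  45^16=188  45^17=150  45^18=102
  45^19=158  45^20=185  45^21=15  45^22=121
Found 121 at exponent 22.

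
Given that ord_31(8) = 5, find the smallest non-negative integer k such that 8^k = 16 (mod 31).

Successive powers of 8 modulo 31:
  8^0=1  8^1=8  8^2=2  8^3=16
So 8^3 ≡ 16 (mod 31), giving k = 3.

3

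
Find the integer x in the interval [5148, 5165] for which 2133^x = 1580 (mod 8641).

Compute 2133^5148 mod 8641 = 1064, then multiply by 2133 repeatedly:
  2133^5148=1064  2133^5149=5570  2133^5150=8076  2133^5151=4595  2133^5152=2241
  2133^5153=1580
Found 1580 at exponent 5153.

5153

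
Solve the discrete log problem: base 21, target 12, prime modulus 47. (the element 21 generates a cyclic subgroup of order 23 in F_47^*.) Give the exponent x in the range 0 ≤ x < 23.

Successive powers of 21 modulo 47:
  21^0=1  21^1=21  21^2=18  21^3=2  21^4=42  21^5=36
  21^6=4  21^7=37  21^8=25  21^9=8  21^10=27  21^11=3
  21^12=16  21^13=7  21^14=6  21^15=32  21^16=14  21^17=12
So 21^17 ≡ 12 (mod 47), giving x = 17.

17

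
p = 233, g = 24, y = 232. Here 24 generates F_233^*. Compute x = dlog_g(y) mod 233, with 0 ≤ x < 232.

116

Baby-step giant-step with m = ceil(sqrt(232)) = 16.
Baby table (24^j mod 233 for j=0..15):
  0:1  1:24  2:110  3:77  4:217  5:82  6:104  7:166
  8:23  9:86  10:200  11:140  12:98  13:22  14:62  15:90
Giant step factor: 24^(-16) ≡ 37 (mod 233).
Scan 232·37^i mod 233 for i = 0, 1, …:
  i=0: 232   i=1: 196   i=2: 29   i=3: 141
  i=4: 91   i=5: 105   i=6: 157   i=7: 217
Match at i=7, j=4: x = 7·16 + 4 = 116.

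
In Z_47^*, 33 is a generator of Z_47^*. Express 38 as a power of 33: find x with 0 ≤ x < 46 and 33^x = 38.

33

Baby-step giant-step with m = ceil(sqrt(46)) = 7.
Baby table (33^j mod 47 for j=0..6):
  0:1  1:33  2:8  3:29  4:17  5:44  6:42
Giant step factor: 33^(-7) ≡ 45 (mod 47).
Scan 38·45^i mod 47 for i = 0, 1, …:
  i=0: 38   i=1: 18   i=2: 11   i=3: 25
  i=4: 44
Match at i=4, j=5: x = 4·7 + 5 = 33.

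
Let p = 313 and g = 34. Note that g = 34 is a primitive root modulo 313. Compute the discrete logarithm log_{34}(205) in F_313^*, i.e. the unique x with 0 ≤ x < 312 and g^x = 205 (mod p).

136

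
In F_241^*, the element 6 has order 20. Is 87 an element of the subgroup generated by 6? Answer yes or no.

yes

87 ∈ ⟨6⟩ iff 87^20 ≡ 1 (mod 241), since |⟨6⟩| = 20.
87^20 mod 241 = 1.
Since 1 = 1, 87 lies in the subgroup.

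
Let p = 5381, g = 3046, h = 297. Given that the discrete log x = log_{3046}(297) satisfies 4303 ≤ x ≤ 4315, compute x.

4314

Compute 3046^4303 mod 5381 = 4955, then multiply by 3046 repeatedly:
  3046^4303=4955  3046^4304=4606  3046^4305=1609  3046^4306=4304  3046^4307=1868
  3046^4308=2211  3046^4309=3075  3046^4310=3510  3046^4311=4794  3046^4312=3871
  3046^4313=1295  3046^4314=297
Found 297 at exponent 4314.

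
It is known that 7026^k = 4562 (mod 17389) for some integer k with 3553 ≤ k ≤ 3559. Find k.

3558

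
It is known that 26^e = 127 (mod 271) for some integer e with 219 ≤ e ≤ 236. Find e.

235

Compute 26^219 mod 271 = 152, then multiply by 26 repeatedly:
  26^219=152  26^220=158  26^221=43  26^222=34  26^223=71
  26^224=220  26^225=29  26^226=212  26^227=92  26^228=224
  26^229=133  26^230=206  26^231=207  26^232=233  26^233=96
  26^234=57  26^235=127
Found 127 at exponent 235.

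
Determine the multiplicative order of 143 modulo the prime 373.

The order of 143 must divide p − 1 = 372 = 2^2 · 3 · 31.
Divisors: 1, 2, 3, 4, 6, 12, 31, 62, 93, 124, 186, 372.
Check each in increasing order: 143^1 ≡ 143;  143^2 ≡ 307;  143^3 ≡ 260;  143^4 ≡ 253;  143^6 ≡ 87;  143^12 ≡ 109;  143^31 ≡ 200;  143^62 ≡ 89;  143^93 ≡ 269;  143^124 ≡ 88;  143^186 ≡ 372;  143^372 ≡ 1.
Smallest exponent giving 1 is 372.

372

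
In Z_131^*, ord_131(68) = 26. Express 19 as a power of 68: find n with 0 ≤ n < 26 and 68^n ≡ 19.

21

Successive powers of 68 modulo 131:
  68^0=1  68^1=68  68^2=39  68^3=32  68^4=80  68^5=69
  68^6=107  68^7=71  68^8=112  68^9=18  68^10=45  68^11=47
  68^12=52  68^13=130  68^14=63  68^15=92  68^16=99  68^17=51
  68^18=62  68^19=24  68^20=60  68^21=19
So 68^21 ≡ 19 (mod 131), giving n = 21.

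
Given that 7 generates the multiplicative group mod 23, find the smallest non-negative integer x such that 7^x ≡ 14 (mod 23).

Successive powers of 7 modulo 23:
  7^0=1  7^1=7  7^2=3  7^3=21  7^4=9  7^5=17
  7^6=4  7^7=5  7^8=12  7^9=15  7^10=13  7^11=22
  7^12=16  7^13=20  7^14=2  7^15=14
So 7^15 ≡ 14 (mod 23), giving x = 15.

15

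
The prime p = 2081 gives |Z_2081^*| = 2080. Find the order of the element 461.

The order of 461 must divide p − 1 = 2080 = 2^5 · 5 · 13.
Divisors: 1, 2, 4, 5, 8, 10, 13, 16, 20, 26, 32, 40, 52, 65, 80, 104, 130, 160, 208, 260, 416, 520, 1040, 2080.
Check each in increasing order: 461^1 ≡ 461;  461^2 ≡ 259;  461^4 ≡ 489;  461^5 ≡ 681;  461^8 ≡ 1887;  461^10 ≡ 1779;  461^13 ≡ 1070;  461^16 ≡ 178;  461^20 ≡ 1721;  461^26 ≡ 350;  461^32 ≡ 469;  461^40 ≡ 578;  461^52 ≡ 1802;  461^65 ≡ 1134;  461^80 ≡ 1124;  461^104 ≡ 844;  461^130 ≡ 1979;  461^160 ≡ 209;  461^208 ≡ 634;  461^260 ≡ 2080;  461^416 ≡ 323;  461^520 ≡ 1.
Smallest exponent giving 1 is 520.

520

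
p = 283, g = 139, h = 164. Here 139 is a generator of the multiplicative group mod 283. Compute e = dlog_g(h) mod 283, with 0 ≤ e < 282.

62

Baby-step giant-step with m = ceil(sqrt(282)) = 17.
Baby table (139^j mod 283 for j=0..16):
  0:1  1:139  2:77  3:232  4:269  5:35  6:54  7:148
  8:196  9:76  10:93  11:192  12:86  13:68  14:113  15:142
  16:211
Giant step factor: 139^(-17) ≡ 272 (mod 283).
Scan 164·272^i mod 283 for i = 0, 1, …:
  i=0: 164   i=1: 177   i=2: 34   i=3: 192
Match at i=3, j=11: e = 3·17 + 11 = 62.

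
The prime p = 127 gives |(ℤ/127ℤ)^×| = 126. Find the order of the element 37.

The order of 37 must divide p − 1 = 126 = 2 · 3^2 · 7.
Divisors: 1, 2, 3, 6, 7, 9, 14, 18, 21, 42, 63, 126.
Check each in increasing order: 37^1 ≡ 37;  37^2 ≡ 99;  37^3 ≡ 107;  37^6 ≡ 19;  37^7 ≡ 68;  37^9 ≡ 1.
Smallest exponent giving 1 is 9.

9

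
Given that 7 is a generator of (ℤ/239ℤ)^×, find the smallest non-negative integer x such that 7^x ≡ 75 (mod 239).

Baby-step giant-step with m = ceil(sqrt(238)) = 16.
Baby table (7^j mod 239 for j=0..15):
  0:1  1:7  2:49  3:104  4:11  5:77  6:61  7:188
  8:121  9:130  10:193  11:156  12:136  13:235  14:211  15:43
Giant step factor: 7^(-16) ≡ 27 (mod 239).
Scan 75·27^i mod 239 for i = 0, 1, …:
  i=0: 75   i=1: 113   i=2: 183   i=3: 161
  i=4: 45   i=5: 20   i=6: 62   i=7: 1
Match at i=7, j=0: x = 7·16 + 0 = 112.

112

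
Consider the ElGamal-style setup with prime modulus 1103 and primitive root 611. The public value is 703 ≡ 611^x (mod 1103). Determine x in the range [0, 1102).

Baby-step giant-step with m = ceil(sqrt(1102)) = 34.
Baby table (611^j mod 1103 for j=0..33):
  0:1  1:611  2:507  3:937  4:50  5:769  6:1084  7:524
  8:294  9:948  10:153  11:831  12:361  13:1074  14:1032  15:739
  16:402  17:756  18:862  19:551  20:246  21:298  22:83  23:1078
  24:167  25:561  26:841  27:956  28:629  29:475  30:136  31:371
  32:566  33:587
Giant step factor: 611^(-34) ≡ 200 (mod 1103).
Scan 703·200^i mod 1103 for i = 0, 1, …:
  i=0: 703   i=1: 519   i=2: 118   i=3: 437
  i=4: 263   i=5: 759   i=6: 689   i=7: 1028
  i=8: 442   i=9: 160     …   i=29: 416
  i=30: 475
Match at i=30, j=29: x = 30·34 + 29 = 1049.

1049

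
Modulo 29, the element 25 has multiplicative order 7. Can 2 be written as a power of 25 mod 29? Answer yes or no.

no

⟨25⟩ has order 7; its elements mod 29 are {1, 7, 16, 20, 23, 24, 25}.
2 is not in this set.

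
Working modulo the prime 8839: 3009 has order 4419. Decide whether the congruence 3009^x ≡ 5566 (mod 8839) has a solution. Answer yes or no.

yes

5566 ∈ ⟨3009⟩ iff 5566^4419 ≡ 1 (mod 8839), since |⟨3009⟩| = 4419.
5566^4419 mod 8839 = 1.
Since 1 = 1, 5566 lies in the subgroup.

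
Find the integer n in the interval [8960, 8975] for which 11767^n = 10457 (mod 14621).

Compute 11767^8960 mod 14621 = 6953, then multiply by 11767 repeatedly:
  11767^8960=6953  11767^8961=11456  11767^8962=11753  11767^8963=12133  11767^8964=9567
  11767^8965=7810  11767^8966=7285  11767^8967=14293  11767^8968=368  11767^8969=2440
  11767^8970=10457
Found 10457 at exponent 8970.

8970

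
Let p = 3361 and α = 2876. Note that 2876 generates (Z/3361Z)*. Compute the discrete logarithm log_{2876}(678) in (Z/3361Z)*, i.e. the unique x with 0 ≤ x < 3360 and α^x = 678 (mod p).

Baby-step giant-step with m = ceil(sqrt(3360)) = 58.
Baby table (2876^j mod 3361 for j=0..57):
  0:1  1:2876  2:3316  3:1659  4:2025  5:2648  6:2983  7:1836
  8:205  9:1405  10:858  11:634  12:1722  13:1719  14:3174  15:3309
  16:1693  17:2340  18:1118  19:2252  20:105  21:2851  22:1997  23:2784
  24:882  25:2438  26:642  27:1203  28:1359  29:3002  30:2704  31:2711
  32:2677  33:2362  34:531  35:1262  36:2993  37:347  38:3116  39:1190
  40:942  41:226  42:1303  43:3274  44:1863  45:554  46:190  47:1958
  48:1533  49:2637  50:1596  51:2331  52:2122  53:2657  54:1979  55:1431
  56:1692  57:2825
Giant step factor: 2876^(-58) ≡ 2442 (mod 3361).
Scan 678·2442^i mod 3361 for i = 0, 1, …:
  i=0: 678   i=1: 2064   i=2: 2149   i=3: 1337
  i=4: 1423   i=5: 3053   i=6: 728   i=7: 3168
  i=8: 2595   i=9: 1505     …   i=15: 2310
  i=16: 1262
Match at i=16, j=35: x = 16·58 + 35 = 963.

963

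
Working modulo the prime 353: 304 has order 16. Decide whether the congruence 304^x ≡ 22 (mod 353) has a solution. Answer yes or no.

no

⟨304⟩ has order 16; its elements mod 353 are {1, 36, 42, 49, 60, 70, 100, 116, 237, 253, 283, 293, 304, 311, 317, 352}.
22 is not in this set.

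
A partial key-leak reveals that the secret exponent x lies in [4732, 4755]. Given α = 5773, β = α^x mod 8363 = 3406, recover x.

4749

Compute 5773^4732 mod 8363 = 7316, then multiply by 5773 repeatedly:
  5773^4732=7316  5773^4733=2118  5773^4734=508  5773^4735=5634  5773^4736=1375
  5773^4737=1388  5773^4738=1170  5773^4739=5469  5773^4740=2212  5773^4741=7938
  5773^4742=5197  5773^4743=4200  5773^4744=2263  5773^4745=1293  5773^4746=4693
  5773^4747=4932  5773^4748=4784  5773^4749=3406
Found 3406 at exponent 4749.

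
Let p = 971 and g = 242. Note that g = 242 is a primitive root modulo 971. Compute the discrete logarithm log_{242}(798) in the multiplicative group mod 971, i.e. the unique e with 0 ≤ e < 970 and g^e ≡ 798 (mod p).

Baby-step giant-step with m = ceil(sqrt(970)) = 32.
Baby table (242^j mod 971 for j=0..31):
  0:1  1:242  2:304  3:743  4:171  5:600  6:521  7:823
  8:111  9:645  10:730  11:909  12:532  13:572  14:542  15:79
  16:669  17:712  18:437  19:886  20:792  21:377  22:931  23:30
  24:463  25:381  26:928  27:275  28:522  29:94  30:415  31:417
Giant step factor: 242^(-32) ≡ 430 (mod 971).
Scan 798·430^i mod 971 for i = 0, 1, …:
  i=0: 798   i=1: 377
Match at i=1, j=21: e = 1·32 + 21 = 53.

53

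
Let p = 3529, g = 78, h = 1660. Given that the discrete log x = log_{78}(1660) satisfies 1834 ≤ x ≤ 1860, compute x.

1857

Compute 78^1834 mod 3529 = 1649, then multiply by 78 repeatedly:
  78^1834=1649  78^1835=1578  78^1836=3098  78^1837=1672  78^1838=3372
  78^1839=1870  78^1840=1171  78^1841=3113  78^1842=2842  78^1843=2878
  78^1844=2157  78^1845=2383  78^1846=2366  78^1847=1040  78^1848=3482
  78^1849=3392  78^1850=3430  78^1851=2865  78^1852=1143  78^1853=929
  78^1854=1882  78^1855=2107  78^1856=2012  78^1857=1660
Found 1660 at exponent 1857.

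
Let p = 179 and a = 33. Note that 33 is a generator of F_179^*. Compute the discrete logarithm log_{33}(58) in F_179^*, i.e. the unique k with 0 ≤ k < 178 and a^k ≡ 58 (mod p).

Baby-step giant-step with m = ceil(sqrt(178)) = 14.
Baby table (33^j mod 179 for j=0..13):
  0:1  1:33  2:15  3:137  4:46  5:86  6:153  7:37
  8:147  9:18  10:57  11:91  12:139  13:112
Giant step factor: 33^(-14) ≡ 125 (mod 179).
Scan 58·125^i mod 179 for i = 0, 1, …:
  i=0: 58   i=1: 90   i=2: 152   i=3: 26
  i=4: 28   i=5: 99   i=6: 24   i=7: 136
  i=8: 174   i=9: 91
Match at i=9, j=11: k = 9·14 + 11 = 137.

137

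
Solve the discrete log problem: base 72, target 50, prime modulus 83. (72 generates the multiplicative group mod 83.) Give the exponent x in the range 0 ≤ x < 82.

45

Baby-step giant-step with m = ceil(sqrt(82)) = 10.
Baby table (72^j mod 83 for j=0..9):
  0:1  1:72  2:38  3:80  4:33  5:52  6:9  7:67
  8:10  9:56
Giant step factor: 72^(-10) ≡ 64 (mod 83).
Scan 50·64^i mod 83 for i = 0, 1, …:
  i=0: 50   i=1: 46   i=2: 39   i=3: 6
  i=4: 52
Match at i=4, j=5: x = 4·10 + 5 = 45.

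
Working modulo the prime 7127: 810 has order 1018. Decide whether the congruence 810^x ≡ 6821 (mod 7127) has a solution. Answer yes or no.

no

6821 ∈ ⟨810⟩ iff 6821^1018 ≡ 1 (mod 7127), since |⟨810⟩| = 1018.
6821^1018 mod 7127 = 5599.
Since 5599 ≠ 1, 6821 does not lie in the subgroup.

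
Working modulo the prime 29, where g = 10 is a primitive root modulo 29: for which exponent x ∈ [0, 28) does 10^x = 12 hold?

21

Successive powers of 10 modulo 29:
  10^0=1  10^1=10  10^2=13  10^3=14  10^4=24  10^5=8
  10^6=22  10^7=17  10^8=25  10^9=18  10^10=6  10^11=2
  10^12=20  10^13=26  10^14=28  10^15=19  10^16=16  10^17=15
  10^18=5  10^19=21  10^20=7  10^21=12
So 10^21 ≡ 12 (mod 29), giving x = 21.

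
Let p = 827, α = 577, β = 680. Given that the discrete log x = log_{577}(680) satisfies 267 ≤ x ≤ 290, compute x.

Compute 577^267 mod 827 = 240, then multiply by 577 repeatedly:
  577^267=240  577^268=371  577^269=701  577^270=74  577^271=521
  577^272=416  577^273=202  577^274=774  577^275=18  577^276=462
  577^277=280  577^278=295  577^279=680
Found 680 at exponent 279.

279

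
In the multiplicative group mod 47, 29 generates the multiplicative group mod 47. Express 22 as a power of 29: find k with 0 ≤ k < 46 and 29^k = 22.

Baby-step giant-step with m = ceil(sqrt(46)) = 7.
Baby table (29^j mod 47 for j=0..6):
  0:1  1:29  2:42  3:43  4:25  5:20  6:16
Giant step factor: 29^(-7) ≡ 39 (mod 47).
Scan 22·39^i mod 47 for i = 0, 1, …:
  i=0: 22   i=1: 12   i=2: 45   i=3: 16
Match at i=3, j=6: k = 3·7 + 6 = 27.

27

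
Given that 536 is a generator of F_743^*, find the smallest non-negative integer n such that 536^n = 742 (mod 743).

Baby-step giant-step with m = ceil(sqrt(742)) = 28.
Baby table (536^j mod 743 for j=0..27):
  0:1  1:536  2:498  3:191  4:585  5:14  6:74  7:285
  8:445  9:17  10:196  11:293  12:275  13:286  14:238  15:515
  16:387  17:135  18:289  19:360  20:523  21:217  22:404  23:331
  24:582  25:635  26:66  27:455
Giant step factor: 536^(-28) ≡ 38 (mod 743).
Scan 742·38^i mod 743 for i = 0, 1, …:
  i=0: 742   i=1: 705   i=2: 42   i=3: 110
  i=4: 465   i=5: 581   i=6: 531   i=7: 117
  i=8: 731   i=9: 287   i=10: 504   i=11: 577
  i=12: 379   i=13: 285
Match at i=13, j=7: n = 13·28 + 7 = 371.

371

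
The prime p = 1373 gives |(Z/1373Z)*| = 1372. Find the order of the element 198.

1372

The order of 198 must divide p − 1 = 1372 = 2^2 · 7^3.
Divisors: 1, 2, 4, 7, 14, 28, 49, 98, 196, 343, 686, 1372.
Check each in increasing order: 198^1 ≡ 198;  198^2 ≡ 760;  198^4 ≡ 940;  198^7 ≡ 621;  198^14 ≡ 1201;  198^28 ≡ 751;  198^49 ≡ 340;  198^98 ≡ 268;  198^196 ≡ 428;  198^343 ≡ 668;  198^686 ≡ 1372;  198^1372 ≡ 1.
Smallest exponent giving 1 is 1372.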